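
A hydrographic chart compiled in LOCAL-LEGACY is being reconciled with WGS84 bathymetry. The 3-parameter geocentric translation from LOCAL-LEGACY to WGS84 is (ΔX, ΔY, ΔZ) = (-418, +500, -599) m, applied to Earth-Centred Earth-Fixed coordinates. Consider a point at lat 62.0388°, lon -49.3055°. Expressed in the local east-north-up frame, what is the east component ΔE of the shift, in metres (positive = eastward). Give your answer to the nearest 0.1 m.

ΔE = 9.1 m

At φ = 62.0388°, λ = -49.3055°: sin φ = 0.883265, cos φ = 0.468874, sin λ = -0.758197, cos λ = 0.652026.
ΔE = −sin λ·ΔX + cos λ·ΔY = −(-0.758197)·(-418) + (0.652026)·(500) = 9.09 m.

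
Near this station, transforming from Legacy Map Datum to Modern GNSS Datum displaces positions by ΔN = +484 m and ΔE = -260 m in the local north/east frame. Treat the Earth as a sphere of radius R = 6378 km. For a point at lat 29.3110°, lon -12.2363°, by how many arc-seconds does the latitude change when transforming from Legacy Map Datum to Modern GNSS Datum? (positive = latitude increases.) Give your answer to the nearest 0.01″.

On a sphere of radius R, 1 rad of latitude = R, so Δφ = ΔN / R = 484.0 / 6378000 = 7.5886e-05 rad = 15.653″.

Δφ = 15.65″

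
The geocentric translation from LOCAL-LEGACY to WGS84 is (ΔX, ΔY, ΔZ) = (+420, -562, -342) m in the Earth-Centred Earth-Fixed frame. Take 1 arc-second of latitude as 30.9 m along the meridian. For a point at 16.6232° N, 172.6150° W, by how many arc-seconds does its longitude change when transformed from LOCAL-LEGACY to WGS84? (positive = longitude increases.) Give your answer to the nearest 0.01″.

sin φ = 0.286076, cos φ = 0.958207, sin λ = -0.128536, cos λ = -0.991705.
East component: ΔE = −sin λ·ΔX + cos λ·ΔY = −(-0.128536)(420) + (-0.991705)(-562) = 611.32 m.
1° of latitude spans 3600 × 30.90 = 111240 m; at latitude φ, 1° of longitude spans that × cos φ = 106590.9 m, so Δλ = 611.32 / 106590.9 × 3600 = 20.647″.

Δλ = 20.65″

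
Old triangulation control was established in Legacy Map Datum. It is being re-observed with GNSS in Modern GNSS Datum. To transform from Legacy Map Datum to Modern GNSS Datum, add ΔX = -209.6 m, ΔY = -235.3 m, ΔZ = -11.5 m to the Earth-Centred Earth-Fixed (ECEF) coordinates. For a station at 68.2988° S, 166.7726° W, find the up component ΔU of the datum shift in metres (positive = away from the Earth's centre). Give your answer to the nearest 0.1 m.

ΔU = 106.0 m

At φ = -68.2988°, λ = -166.7726°: sin φ = -0.929125, cos φ = 0.369766, sin λ = -0.228816, cos λ = -0.973470.
ΔU = cos φ cos λ·ΔX + cos φ sin λ·ΔY + sin φ·ΔZ = (0.369766)(-0.973470)(-209.6) + (0.369766)(-0.228816)(-235.3) + (-0.929125)(-11.5) = 106.04 m.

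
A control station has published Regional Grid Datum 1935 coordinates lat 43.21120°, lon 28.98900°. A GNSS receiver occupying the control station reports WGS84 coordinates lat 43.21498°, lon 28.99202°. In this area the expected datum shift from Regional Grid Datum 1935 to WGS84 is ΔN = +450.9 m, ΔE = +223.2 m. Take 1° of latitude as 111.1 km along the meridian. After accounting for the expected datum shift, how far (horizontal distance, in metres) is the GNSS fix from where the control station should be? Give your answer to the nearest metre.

Observed coordinate differences: Δφ = +0.00378°, Δλ = +0.00302°.
Converting to metres (1° lat = 111100 m, cos φ = 0.728835): observed ΔN = 420.0 m, observed ΔE = 244.5 m.
Subtracting the expected shift leaves a residual of 420.0 − (450.9) = -30.9 m north and 244.5 − (223.2) = 21.3 m east.
Residual distance = √((-30.9)² + 21.3²) = 37.6 m.

38 m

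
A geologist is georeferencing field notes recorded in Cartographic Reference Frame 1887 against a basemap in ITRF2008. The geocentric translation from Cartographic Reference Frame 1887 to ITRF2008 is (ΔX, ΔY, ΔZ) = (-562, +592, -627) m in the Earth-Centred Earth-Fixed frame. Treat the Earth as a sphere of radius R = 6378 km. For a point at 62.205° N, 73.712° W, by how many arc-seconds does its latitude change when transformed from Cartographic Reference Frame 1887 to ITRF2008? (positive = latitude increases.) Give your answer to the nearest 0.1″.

sin φ = 0.884622, cos φ = 0.466309, sin λ = -0.959864, cos λ = 0.280466.
North component: ΔN = −sin φ cos λ·ΔX − sin φ sin λ·ΔY + cos φ·ΔZ = −(0.884622)(0.280466)(-562) − (0.884622)(-0.959864)(592) + (0.466309)(-627) = 349.74 m.
1° of latitude spans πR/180 = 111317 m, so Δφ = 349.74 / 111317 × 3600 = 11.310″.

Δφ = 11.3″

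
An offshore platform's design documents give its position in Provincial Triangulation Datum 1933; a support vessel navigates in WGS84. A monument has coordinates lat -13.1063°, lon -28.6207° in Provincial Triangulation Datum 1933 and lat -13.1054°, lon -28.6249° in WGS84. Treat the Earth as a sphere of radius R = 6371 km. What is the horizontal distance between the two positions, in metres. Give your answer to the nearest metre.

Δφ = -13.1054° − -13.1063° = +0.0009°; Δλ = -28.6249° − -28.6207° = -0.0042°.
1° along a meridian = πR/180 = 111195 m.
ΔN = Δφ × 111195 = 100.1 m; ΔE = Δλ × 111195 × cos(-13.1063°) = -0.0042 × 111195 × 0.973951 = -454.9 m.
Distance = √(ΔE² + ΔN²) = √((-454.9)² + 100.1²) = 465.7 m.

466 m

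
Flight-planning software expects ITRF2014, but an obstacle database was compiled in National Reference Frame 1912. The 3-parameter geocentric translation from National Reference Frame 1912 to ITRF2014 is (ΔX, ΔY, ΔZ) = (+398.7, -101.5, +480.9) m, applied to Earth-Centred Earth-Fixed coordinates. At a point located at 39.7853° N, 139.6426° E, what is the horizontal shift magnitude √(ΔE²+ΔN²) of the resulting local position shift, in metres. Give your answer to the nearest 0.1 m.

632.4 m

The local east axis at (φ, λ) is (−sin λ, cos λ, 0), so ΔE = −sin(139.6426°)·398.7 + cos(139.6426°)·(-101.5) = -180.83 m.
The local north axis is (−sin φ cos λ, −sin φ sin λ, cos φ), giving ΔN = 194.417 + 42.059 + 369.547 = 606.02 m.
Horizontal magnitude = √(ΔE² + ΔN²) = √((-180.83)² + 606.02²) = 632.43 m.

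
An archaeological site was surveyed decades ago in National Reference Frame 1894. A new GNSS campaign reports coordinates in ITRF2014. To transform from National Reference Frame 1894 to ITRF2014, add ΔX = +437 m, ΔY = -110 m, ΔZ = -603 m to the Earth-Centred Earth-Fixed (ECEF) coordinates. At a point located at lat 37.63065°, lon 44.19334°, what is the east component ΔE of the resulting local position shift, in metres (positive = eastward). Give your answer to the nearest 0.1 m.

The local east axis at (φ, λ) is (−sin λ, cos λ, 0), so ΔE = −sin(44.19334°)·437 + cos(44.19334°)·(-110) = -383.49 m.

ΔE = -383.5 m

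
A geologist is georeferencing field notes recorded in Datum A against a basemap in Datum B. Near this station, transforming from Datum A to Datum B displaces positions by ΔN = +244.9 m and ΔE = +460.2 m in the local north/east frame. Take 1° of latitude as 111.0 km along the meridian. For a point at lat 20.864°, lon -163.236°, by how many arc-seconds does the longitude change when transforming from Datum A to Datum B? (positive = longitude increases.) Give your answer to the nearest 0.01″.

Δλ = 15.97″

At latitude 20.864°, cos φ = 0.934428.
1° of longitude at this latitude = 111.0 × cos φ = 103.72 km, so Δλ = 460.2 / 103721.6 = 0.0044369° = 15.973″.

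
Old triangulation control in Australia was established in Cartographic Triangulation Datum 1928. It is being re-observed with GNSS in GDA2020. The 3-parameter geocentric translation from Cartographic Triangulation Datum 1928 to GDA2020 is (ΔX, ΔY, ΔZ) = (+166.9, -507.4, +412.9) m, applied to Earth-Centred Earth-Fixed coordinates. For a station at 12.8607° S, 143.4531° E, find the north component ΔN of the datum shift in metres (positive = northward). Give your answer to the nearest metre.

ΔN = 305 m

The local north axis is (−sin φ cos λ, −sin φ sin λ, cos φ), giving ΔN = -29.844 − 67.252 + 402.542 = 305.45 m.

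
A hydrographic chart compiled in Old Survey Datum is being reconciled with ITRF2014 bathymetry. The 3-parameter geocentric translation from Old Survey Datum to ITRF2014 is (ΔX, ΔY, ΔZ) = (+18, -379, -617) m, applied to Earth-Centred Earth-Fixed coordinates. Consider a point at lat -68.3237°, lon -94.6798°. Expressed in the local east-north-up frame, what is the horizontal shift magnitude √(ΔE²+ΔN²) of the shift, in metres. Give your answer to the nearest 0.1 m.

131.2 m

The local east axis at (φ, λ) is (−sin λ, cos λ, 0), so ΔE = −sin(-94.6798°)·18 + cos(-94.6798°)·(-379) = 48.86 m.
The local north axis is (−sin φ cos λ, −sin φ sin λ, cos φ), giving ΔN = -1.365 + 351.025 − 227.897 = 121.76 m.
Horizontal magnitude = √(ΔE² + ΔN²) = √(48.86² + 121.76²) = 131.20 m.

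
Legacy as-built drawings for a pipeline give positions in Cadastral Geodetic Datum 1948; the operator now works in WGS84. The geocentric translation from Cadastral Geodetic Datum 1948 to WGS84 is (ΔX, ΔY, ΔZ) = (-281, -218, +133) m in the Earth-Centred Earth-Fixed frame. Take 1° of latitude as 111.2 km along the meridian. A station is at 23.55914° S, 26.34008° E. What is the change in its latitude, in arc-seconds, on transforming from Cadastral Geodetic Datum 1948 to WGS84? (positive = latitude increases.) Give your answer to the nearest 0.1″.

Δφ = -0.6″

sin φ = -0.399695, cos φ = 0.916648, sin λ = 0.443698, cos λ = 0.896176.
North component: ΔN = −sin φ cos λ·ΔX − sin φ sin λ·ΔY + cos φ·ΔZ = −(-0.399695)(0.896176)(-281) − (-0.399695)(0.443698)(-218) + (0.916648)(133) = -17.40 m.
1° of latitude spans 111200 m, so Δφ = -17.40 / 111200 × 3600 = -0.563″.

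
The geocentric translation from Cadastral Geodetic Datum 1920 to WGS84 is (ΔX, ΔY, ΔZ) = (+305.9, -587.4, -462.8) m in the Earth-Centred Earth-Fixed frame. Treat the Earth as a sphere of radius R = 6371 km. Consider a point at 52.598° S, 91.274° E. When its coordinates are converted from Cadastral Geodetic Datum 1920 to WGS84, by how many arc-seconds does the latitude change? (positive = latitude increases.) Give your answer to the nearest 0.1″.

sin φ = -0.794393, cos φ = 0.607404, sin λ = 0.999753, cos λ = -0.022234.
North component: ΔN = −sin φ cos λ·ΔX − sin φ sin λ·ΔY + cos φ·ΔZ = −(-0.794393)(-0.022234)(305.9) − (-0.794393)(0.999753)(-587.4) + (0.607404)(-462.8) = -753.02 m.
1° of latitude spans πR/180 = 111195 m, so Δφ = -753.02 / 111195 × 3600 = -24.379″.

Δφ = -24.4″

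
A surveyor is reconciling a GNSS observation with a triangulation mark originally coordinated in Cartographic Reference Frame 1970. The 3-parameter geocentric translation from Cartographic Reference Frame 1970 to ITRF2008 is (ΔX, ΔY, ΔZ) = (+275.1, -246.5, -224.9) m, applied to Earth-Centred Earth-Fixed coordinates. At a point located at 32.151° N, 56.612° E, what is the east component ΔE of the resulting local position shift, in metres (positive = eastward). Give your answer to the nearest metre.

ΔE = -365 m

At φ = 32.151°, λ = 56.612°: sin φ = 0.532152, cos φ = 0.846649, sin λ = 0.834963, cos λ = 0.550306.
ΔE = −sin λ·ΔX + cos λ·ΔY = −(0.834963)·(275.1) + (0.550306)·(-246.5) = -365.35 m.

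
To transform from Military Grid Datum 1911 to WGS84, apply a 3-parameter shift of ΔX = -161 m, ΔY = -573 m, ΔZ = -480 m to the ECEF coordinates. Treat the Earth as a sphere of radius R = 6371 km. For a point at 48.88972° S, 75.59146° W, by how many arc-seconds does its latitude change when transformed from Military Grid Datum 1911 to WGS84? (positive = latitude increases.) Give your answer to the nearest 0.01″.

Δφ = 2.34″

sin φ = -0.753445, cos φ = 0.657510, sin λ = -0.968546, cos λ = 0.248834.
North component: ΔN = −sin φ cos λ·ΔX − sin φ sin λ·ΔY + cos φ·ΔZ = −(-0.753445)(0.248834)(-161) − (-0.753445)(-0.968546)(-573) + (0.657510)(-480) = 72.36 m.
1° of latitude spans πR/180 = 111195 m, so Δφ = 72.36 / 111195 × 3600 = 2.343″.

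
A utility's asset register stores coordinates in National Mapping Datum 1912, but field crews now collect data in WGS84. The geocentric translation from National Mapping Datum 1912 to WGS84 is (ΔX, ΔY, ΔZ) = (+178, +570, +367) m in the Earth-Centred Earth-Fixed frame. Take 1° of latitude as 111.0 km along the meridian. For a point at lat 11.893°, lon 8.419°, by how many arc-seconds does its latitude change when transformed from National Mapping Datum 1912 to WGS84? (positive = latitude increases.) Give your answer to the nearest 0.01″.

sin φ = 0.206085, cos φ = 0.978534, sin λ = 0.146411, cos λ = 0.989224.
North component: ΔN = −sin φ cos λ·ΔX − sin φ sin λ·ΔY + cos φ·ΔZ = −(0.206085)(0.989224)(178) − (0.206085)(0.146411)(570) + (0.978534)(367) = 305.64 m.
1° of latitude spans 111000 m, so Δφ = 305.64 / 111000 × 3600 = 9.913″.

Δφ = 9.91″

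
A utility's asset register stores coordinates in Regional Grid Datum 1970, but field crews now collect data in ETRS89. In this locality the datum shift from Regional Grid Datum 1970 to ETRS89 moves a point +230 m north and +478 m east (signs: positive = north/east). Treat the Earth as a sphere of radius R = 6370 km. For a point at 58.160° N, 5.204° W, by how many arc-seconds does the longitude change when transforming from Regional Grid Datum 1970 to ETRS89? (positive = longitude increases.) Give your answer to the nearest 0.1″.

At latitude 58.160°, cos φ = 0.527549.
One radian of longitude at latitude φ spans R cos φ, so Δλ = ΔE / (R cos φ) = 478.0 / (6370000 × 0.527549) = 1.4224e-04 rad = 29.339″.

Δλ = 29.3″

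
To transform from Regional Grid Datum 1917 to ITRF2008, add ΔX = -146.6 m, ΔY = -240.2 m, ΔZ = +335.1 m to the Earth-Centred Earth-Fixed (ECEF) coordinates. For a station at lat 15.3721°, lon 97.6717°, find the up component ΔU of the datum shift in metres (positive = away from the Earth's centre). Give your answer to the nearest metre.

At φ = 15.3721°, λ = 97.6717°: sin φ = 0.265087, cos φ = 0.964225, sin λ = 0.991049, cos λ = -0.133497.
ΔU = cos φ cos λ·ΔX + cos φ sin λ·ΔY + sin φ·ΔZ = (0.964225)(-0.133497)(-146.6) + (0.964225)(0.991049)(-240.2) + (0.265087)(335.1) = -121.83 m.

ΔU = -122 m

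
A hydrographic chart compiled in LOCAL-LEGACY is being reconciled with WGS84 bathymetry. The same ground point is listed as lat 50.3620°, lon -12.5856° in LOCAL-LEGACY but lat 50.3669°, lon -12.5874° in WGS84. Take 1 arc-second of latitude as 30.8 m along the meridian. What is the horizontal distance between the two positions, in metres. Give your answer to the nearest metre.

558 m

Δφ = 50.3669° − 50.3620° = +0.0049°; Δλ = -12.5874° − -12.5856° = -0.0018°.
1° of latitude = 3600 × 30.80 = 110880 m.
ΔN = Δφ × 110880 = 543.3 m; ΔE = Δλ × 110880 × cos(50.3620°) = -0.0018 × 110880 × 0.637935 = -127.3 m.
Distance = √(ΔE² + ΔN²) = √((-127.3)² + 543.3²) = 558.0 m.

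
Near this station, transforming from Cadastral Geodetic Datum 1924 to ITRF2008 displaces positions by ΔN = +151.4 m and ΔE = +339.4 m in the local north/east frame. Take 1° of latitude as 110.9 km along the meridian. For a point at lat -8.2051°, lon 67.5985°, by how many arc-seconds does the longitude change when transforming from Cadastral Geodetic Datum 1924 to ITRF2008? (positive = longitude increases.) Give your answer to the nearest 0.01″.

Δλ = 11.13″

At latitude -8.2051°, cos φ = 0.989764.
1° of longitude at this latitude = 110.9 × cos φ = 109.76 km, so Δλ = 339.4 / 109764.8 = 0.0030921° = 11.131″.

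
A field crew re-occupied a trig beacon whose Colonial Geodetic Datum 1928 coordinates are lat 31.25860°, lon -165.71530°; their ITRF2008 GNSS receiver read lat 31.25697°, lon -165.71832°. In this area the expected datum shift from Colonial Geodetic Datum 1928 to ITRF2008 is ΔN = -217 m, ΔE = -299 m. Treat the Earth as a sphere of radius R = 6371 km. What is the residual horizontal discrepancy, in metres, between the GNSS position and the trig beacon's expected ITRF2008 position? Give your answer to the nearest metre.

38 m

Observed coordinate differences: Δφ = -0.00163°, Δλ = -0.00302°.
Converting to metres (1° lat = 111195 m, cos φ = 0.854834): observed ΔN = -181.2 m, observed ΔE = -287.1 m.
Subtracting the expected shift leaves a residual of -181.2 − (-217) = 35.8 m north and -287.1 − (-299) = 11.9 m east.
Residual distance = √(35.8² + 11.9²) = 37.7 m.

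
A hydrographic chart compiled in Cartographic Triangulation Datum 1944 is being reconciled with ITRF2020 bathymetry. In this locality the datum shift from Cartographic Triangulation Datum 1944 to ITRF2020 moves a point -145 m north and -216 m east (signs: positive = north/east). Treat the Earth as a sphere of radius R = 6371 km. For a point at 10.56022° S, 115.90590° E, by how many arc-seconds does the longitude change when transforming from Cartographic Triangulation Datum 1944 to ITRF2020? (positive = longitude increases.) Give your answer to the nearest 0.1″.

Δλ = -7.1″

At latitude -10.56022°, cos φ = 0.983063.
One radian of longitude at latitude φ spans R cos φ, so Δλ = ΔE / (R cos φ) = -216.0 / (6371000 × 0.983063) = -3.4488e-05 rad = -7.114″.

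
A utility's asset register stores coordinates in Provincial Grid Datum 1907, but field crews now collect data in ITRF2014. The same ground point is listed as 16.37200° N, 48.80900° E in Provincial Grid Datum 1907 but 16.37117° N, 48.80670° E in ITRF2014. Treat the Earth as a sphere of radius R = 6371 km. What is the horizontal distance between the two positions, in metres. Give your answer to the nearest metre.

Δφ = 16.37117° − 16.37200° = -0.00083°; Δλ = 48.80670° − 48.80900° = -0.00230°.
1° along a meridian = πR/180 = 111195 m.
ΔN = Δφ × 111195 = -92.3 m; ΔE = Δλ × 111195 × cos(16.37200°) = -0.00230 × 111195 × 0.959452 = -245.4 m.
Distance = √(ΔE² + ΔN²) = √((-245.4)² + (-92.3)²) = 262.2 m.

262 m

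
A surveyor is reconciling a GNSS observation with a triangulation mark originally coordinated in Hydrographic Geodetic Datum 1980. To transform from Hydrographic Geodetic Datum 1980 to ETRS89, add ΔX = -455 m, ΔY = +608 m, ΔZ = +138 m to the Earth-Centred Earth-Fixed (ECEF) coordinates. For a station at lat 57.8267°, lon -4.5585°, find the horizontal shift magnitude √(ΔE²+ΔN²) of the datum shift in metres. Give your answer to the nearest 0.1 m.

The local east axis at (φ, λ) is (−sin λ, cos λ, 0), so ΔE = −sin(-4.5585°)·(-455) + cos(-4.5585°)·608 = 569.91 m.
The local north axis is (−sin φ cos λ, −sin φ sin λ, cos φ), giving ΔN = 383.913 + 40.902 + 73.483 = 498.30 m.
Horizontal magnitude = √(ΔE² + ΔN²) = √(569.91² + 498.30²) = 757.04 m.

757.0 m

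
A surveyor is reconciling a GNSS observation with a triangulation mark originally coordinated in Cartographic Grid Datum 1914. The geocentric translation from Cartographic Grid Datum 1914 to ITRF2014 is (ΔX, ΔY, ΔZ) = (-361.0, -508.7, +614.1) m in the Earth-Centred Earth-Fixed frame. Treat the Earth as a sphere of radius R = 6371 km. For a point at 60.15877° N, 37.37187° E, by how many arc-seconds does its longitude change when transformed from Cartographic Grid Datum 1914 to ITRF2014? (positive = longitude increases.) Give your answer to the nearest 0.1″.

sin φ = 0.867408, cos φ = 0.497598, sin λ = 0.606986, cos λ = 0.794713.
East component: ΔE = −sin λ·ΔX + cos λ·ΔY = −(0.606986)(-361.0) + (0.794713)(-508.7) = -185.15 m.
1° of latitude spans πR/180 = 111195 m; at latitude φ, 1° of longitude spans that × cos φ = 55330.4 m, so Δλ = -185.15 / 55330.4 × 3600 = -12.046″.

Δλ = -12.0″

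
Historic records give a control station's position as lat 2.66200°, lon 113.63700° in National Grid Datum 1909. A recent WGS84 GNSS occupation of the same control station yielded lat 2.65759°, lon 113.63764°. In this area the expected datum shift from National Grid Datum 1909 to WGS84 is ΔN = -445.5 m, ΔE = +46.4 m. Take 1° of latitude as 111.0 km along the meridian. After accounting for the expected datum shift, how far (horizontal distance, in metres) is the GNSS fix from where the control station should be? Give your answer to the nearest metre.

Observed coordinate differences: Δφ = -0.00441°, Δλ = +0.00064°.
Converting to metres (1° lat = 111000 m, cos φ = 0.998921): observed ΔN = -489.5 m, observed ΔE = 71.0 m.
Subtracting the expected shift leaves a residual of -489.5 − (-445.5) = -44.0 m north and 71.0 − (46.4) = 24.6 m east.
Residual distance = √((-44.0)² + 24.6²) = 50.4 m.

50 m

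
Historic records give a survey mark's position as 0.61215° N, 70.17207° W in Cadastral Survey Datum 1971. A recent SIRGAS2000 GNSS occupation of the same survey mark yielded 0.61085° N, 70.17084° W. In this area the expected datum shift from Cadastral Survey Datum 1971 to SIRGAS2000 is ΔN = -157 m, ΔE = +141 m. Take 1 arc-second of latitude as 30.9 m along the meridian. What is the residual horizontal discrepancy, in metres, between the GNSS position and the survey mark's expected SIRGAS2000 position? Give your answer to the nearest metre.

Observed coordinate differences: Δφ = -0.00130°, Δλ = +0.00123°.
Converting to metres (1° lat = 111240 m, cos φ = 0.999943): observed ΔN = -144.6 m, observed ΔE = 136.8 m.
Subtracting the expected shift leaves a residual of -144.6 − (-157) = 12.4 m north and 136.8 − (141) = -4.2 m east.
Residual distance = √(12.4² + (-4.2)²) = 13.1 m.

13 m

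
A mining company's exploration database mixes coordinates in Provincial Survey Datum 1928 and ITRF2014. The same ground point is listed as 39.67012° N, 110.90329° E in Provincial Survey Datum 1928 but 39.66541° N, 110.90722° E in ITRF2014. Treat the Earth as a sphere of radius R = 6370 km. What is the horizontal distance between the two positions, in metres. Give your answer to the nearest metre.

622 m

Δφ = 39.66541° − 39.67012° = -0.00471°; Δλ = 110.90722° − 110.90329° = +0.00393°.
1° along a meridian = πR/180 = 111177 m.
ΔN = Δφ × 111177 = -523.6 m; ΔE = Δλ × 111177 × cos(39.67012°) = +0.00393 × 111177 × 0.769733 = 336.3 m.
Distance = √(ΔE² + ΔN²) = √(336.3² + (-523.6)²) = 622.3 m.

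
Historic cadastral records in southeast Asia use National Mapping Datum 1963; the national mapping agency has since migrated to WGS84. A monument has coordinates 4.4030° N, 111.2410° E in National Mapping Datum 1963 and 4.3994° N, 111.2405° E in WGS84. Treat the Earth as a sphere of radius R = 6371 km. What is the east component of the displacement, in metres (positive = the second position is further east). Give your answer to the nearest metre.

ΔE = -55 m

Δφ = 4.3994° − 4.4030° = -0.0036°; Δλ = 111.2405° − 111.2410° = -0.0005°.
1° along a meridian = πR/180 = 111195 m.
ΔN = Δφ × 111195 = -400.3 m; ΔE = Δλ × 111195 × cos(4.4030°) = -0.0005 × 111195 × 0.997049 = -55.4 m.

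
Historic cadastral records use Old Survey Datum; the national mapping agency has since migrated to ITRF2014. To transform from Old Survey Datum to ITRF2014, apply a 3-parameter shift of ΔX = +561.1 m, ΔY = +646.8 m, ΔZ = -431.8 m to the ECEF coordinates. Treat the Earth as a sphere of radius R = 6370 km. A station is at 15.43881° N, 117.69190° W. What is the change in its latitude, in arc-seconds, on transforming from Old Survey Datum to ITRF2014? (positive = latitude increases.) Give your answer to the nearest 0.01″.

sin φ = 0.266209, cos φ = 0.963915, sin λ = -0.885459, cos λ = -0.464717.
North component: ΔN = −sin φ cos λ·ΔX − sin φ sin λ·ΔY + cos φ·ΔZ = −(0.266209)(-0.464717)(561.1) − (0.266209)(-0.885459)(646.8) + (0.963915)(-431.8) = -194.34 m.
1° of latitude spans πR/180 = 111177 m, so Δφ = -194.34 / 111177 × 3600 = -6.293″.

Δφ = -6.29″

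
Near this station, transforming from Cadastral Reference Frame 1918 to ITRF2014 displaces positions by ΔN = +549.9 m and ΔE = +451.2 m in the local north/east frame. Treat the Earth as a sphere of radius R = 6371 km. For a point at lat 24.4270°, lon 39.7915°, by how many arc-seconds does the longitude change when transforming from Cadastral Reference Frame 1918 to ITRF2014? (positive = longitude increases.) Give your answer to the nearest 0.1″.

Δλ = 16.0″

At latitude 24.4270°, cos φ = 0.910489.
One radian of longitude at latitude φ spans R cos φ, so Δλ = ΔE / (R cos φ) = 451.2 / (6371000 × 0.910489) = 7.7783e-05 rad = 16.044″.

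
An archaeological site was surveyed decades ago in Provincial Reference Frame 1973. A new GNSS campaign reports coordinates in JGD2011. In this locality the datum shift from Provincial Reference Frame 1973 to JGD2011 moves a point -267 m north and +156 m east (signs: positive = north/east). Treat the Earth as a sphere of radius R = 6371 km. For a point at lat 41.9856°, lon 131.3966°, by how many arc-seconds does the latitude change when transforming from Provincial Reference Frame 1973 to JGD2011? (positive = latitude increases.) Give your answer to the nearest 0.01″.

Δφ = -8.64″

On a sphere of radius R, 1 rad of latitude = R, so Δφ = ΔN / R = -267.0 / 6371000 = -4.1909e-05 rad = -8.644″.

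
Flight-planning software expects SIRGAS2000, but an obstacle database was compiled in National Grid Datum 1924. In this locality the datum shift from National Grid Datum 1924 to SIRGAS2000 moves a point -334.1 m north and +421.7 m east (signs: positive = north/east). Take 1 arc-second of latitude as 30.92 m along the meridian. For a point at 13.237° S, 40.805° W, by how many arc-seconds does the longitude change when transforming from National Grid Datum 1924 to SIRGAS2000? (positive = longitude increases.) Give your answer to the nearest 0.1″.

Δλ = 14.0″

At latitude -13.237°, cos φ = 0.973431.
1″ of longitude at this latitude = 30.92 × cos φ = 30.0985 m, so Δλ = 421.7 / 30.0985 = 14.011″.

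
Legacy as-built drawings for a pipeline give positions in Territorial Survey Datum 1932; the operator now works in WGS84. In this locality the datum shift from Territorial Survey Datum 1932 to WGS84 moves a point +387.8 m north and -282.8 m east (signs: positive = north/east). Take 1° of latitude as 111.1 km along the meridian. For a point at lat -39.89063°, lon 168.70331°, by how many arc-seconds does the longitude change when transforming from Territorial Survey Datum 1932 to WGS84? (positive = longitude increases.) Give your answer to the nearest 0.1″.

At latitude -39.89063°, cos φ = 0.767270.
1° of longitude at this latitude = 111.1 × cos φ = 85.24 km, so Δλ = -282.8 / 85243.7 = -0.0033175° = -11.943″.

Δλ = -11.9″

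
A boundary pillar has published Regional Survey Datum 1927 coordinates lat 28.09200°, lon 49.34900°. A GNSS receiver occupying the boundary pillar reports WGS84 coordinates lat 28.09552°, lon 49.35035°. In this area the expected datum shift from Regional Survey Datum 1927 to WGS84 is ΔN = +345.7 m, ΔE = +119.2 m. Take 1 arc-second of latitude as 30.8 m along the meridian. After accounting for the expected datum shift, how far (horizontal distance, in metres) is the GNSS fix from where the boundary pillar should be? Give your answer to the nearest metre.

46 m

Observed coordinate differences: Δφ = +0.00352°, Δλ = +0.00135°.
Converting to metres (1° lat = 110880 m, cos φ = 0.882193): observed ΔN = 390.3 m, observed ΔE = 132.1 m.
Subtracting the expected shift leaves a residual of 390.3 − (345.7) = 44.6 m north and 132.1 − (119.2) = 12.9 m east.
Residual distance = √(44.6² + 12.9²) = 46.4 m.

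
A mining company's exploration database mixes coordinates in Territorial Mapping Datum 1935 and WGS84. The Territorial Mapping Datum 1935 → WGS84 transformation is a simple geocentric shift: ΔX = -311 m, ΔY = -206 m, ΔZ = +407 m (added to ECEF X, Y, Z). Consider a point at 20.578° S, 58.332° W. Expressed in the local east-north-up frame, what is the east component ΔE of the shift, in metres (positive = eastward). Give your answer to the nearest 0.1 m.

ΔE = -372.8 m

The local east axis at (φ, λ) is (−sin λ, cos λ, 0), so ΔE = −sin(-58.332°)·(-311) + cos(-58.332°)·(-206) = -372.84 m.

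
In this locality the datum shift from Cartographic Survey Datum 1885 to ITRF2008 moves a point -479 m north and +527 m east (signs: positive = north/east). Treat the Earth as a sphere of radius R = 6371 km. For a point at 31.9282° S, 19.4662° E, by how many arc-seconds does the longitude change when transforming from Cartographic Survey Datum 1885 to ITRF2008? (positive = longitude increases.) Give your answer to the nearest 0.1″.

Δλ = 20.1″

At latitude -31.9282°, cos φ = 0.848711.
One radian of longitude at latitude φ spans R cos φ, so Δλ = ΔE / (R cos φ) = 527.0 / (6371000 × 0.848711) = 9.7464e-05 rad = 20.103″.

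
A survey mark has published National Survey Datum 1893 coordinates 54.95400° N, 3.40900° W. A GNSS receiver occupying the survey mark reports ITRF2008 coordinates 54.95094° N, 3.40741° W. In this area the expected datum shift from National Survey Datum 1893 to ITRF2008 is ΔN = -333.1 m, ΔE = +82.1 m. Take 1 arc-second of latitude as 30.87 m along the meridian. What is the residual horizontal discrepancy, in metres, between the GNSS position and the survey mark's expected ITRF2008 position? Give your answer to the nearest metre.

Observed coordinate differences: Δφ = -0.00306°, Δλ = +0.00159°.
Converting to metres (1° lat = 111132 m, cos φ = 0.574234): observed ΔN = -340.1 m, observed ΔE = 101.5 m.
Subtracting the expected shift leaves a residual of -340.1 − (-333.1) = -7.0 m north and 101.5 − (82.1) = 19.4 m east.
Residual distance = √((-7.0)² + 19.4²) = 20.6 m.

21 m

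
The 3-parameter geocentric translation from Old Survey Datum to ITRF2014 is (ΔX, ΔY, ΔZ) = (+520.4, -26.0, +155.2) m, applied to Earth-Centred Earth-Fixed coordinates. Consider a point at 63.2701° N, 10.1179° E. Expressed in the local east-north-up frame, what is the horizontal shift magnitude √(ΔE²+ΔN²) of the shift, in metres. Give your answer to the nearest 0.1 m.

401.1 m

At φ = 63.2701°, λ = 10.1179°: sin φ = 0.893137, cos φ = 0.449785, sin λ = 0.175674, cos λ = 0.984448.
ΔE = −sin λ·ΔX + cos λ·ΔY = −(0.175674)·(520.4) + (0.984448)·(-26.0) = -117.02 m.
ΔN = −sin φ cos λ·ΔX − sin φ sin λ·ΔY + cos φ·ΔZ = −(0.893137)(0.984448)(520.4) − (0.893137)(0.175674)(-26.0) + (0.449785)(155.2) = -383.67 m.
Horizontal magnitude = √(ΔE² + ΔN²) = √((-117.02)² + (-383.67)²) = 401.12 m.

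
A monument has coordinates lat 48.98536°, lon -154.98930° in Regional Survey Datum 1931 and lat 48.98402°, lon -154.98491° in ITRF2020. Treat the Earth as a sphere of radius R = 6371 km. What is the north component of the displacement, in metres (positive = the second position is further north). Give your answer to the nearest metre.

ΔN = -149 m

Δφ = 48.98402° − 48.98536° = -0.00134°; Δλ = -154.98491° − -154.98930° = +0.00439°.
1° along a meridian = πR/180 = 111195 m.
ΔN = Δφ × 111195 = -149.0 m; ΔE = Δλ × 111195 × cos(48.98536°) = +0.00439 × 111195 × 0.656252 = 320.3 m.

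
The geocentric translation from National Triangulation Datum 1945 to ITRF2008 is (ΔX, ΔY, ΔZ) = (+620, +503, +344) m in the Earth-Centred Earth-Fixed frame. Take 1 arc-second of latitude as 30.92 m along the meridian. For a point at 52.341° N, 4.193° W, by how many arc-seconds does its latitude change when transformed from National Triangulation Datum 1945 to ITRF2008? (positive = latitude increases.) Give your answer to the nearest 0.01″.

sin φ = 0.791661, cos φ = 0.610961, sin λ = -0.073116, cos λ = 0.997323.
North component: ΔN = −sin φ cos λ·ΔX − sin φ sin λ·ΔY + cos φ·ΔZ = −(0.791661)(0.997323)(620) − (0.791661)(-0.073116)(503) + (0.610961)(344) = -250.23 m.
1° of latitude spans 3600 × 30.92 = 111312 m, so Δφ = -250.23 / 111312 × 3600 = -8.093″.

Δφ = -8.09″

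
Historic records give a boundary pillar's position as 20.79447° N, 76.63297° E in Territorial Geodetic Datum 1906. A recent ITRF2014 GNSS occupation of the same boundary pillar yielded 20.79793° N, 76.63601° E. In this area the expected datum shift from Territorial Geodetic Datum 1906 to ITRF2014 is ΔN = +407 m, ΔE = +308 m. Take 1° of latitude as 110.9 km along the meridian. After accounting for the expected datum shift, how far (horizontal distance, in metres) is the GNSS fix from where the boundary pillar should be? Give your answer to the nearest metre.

Observed coordinate differences: Δφ = +0.00346°, Δλ = +0.00304°.
Converting to metres (1° lat = 110900 m, cos φ = 0.934860): observed ΔN = 383.7 m, observed ΔE = 315.2 m.
Subtracting the expected shift leaves a residual of 383.7 − (407) = -23.3 m north and 315.2 − (308) = 7.2 m east.
Residual distance = √((-23.3)² + 7.2²) = 24.4 m.

24 m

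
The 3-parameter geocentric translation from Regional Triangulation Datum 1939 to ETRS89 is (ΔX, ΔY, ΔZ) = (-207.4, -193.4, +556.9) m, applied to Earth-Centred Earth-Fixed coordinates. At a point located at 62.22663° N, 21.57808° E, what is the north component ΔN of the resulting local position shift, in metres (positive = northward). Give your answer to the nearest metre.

The local north axis is (−sin φ cos λ, −sin φ sin λ, cos φ), giving ΔN = 170.646 + 62.933 + 259.502 = 493.08 m.

ΔN = 493 m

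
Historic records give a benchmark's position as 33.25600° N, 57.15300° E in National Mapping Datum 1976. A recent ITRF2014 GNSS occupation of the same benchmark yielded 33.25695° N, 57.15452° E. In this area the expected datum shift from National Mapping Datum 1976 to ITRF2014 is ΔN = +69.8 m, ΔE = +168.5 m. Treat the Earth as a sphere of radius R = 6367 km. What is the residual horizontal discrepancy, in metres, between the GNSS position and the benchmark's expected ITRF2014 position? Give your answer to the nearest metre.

45 m

Observed coordinate differences: Δφ = +0.00095°, Δλ = +0.00152°.
Converting to metres (1° lat = 111125 m, cos φ = 0.836229): observed ΔN = 105.6 m, observed ΔE = 141.2 m.
Subtracting the expected shift leaves a residual of 105.6 − (69.8) = 35.8 m north and 141.2 − (168.5) = -27.3 m east.
Residual distance = √(35.8² + (-27.3)²) = 45.0 m.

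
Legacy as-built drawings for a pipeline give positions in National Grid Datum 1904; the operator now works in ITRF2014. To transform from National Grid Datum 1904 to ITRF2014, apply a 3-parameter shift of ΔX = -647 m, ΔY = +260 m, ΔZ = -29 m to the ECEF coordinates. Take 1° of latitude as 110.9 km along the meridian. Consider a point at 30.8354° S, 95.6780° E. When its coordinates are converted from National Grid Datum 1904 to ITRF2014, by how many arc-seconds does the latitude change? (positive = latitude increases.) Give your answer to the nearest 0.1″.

Δφ = 4.6″

sin φ = -0.512573, cos φ = 0.858643, sin λ = 0.995094, cos λ = -0.098938.
North component: ΔN = −sin φ cos λ·ΔX − sin φ sin λ·ΔY + cos φ·ΔZ = −(-0.512573)(-0.098938)(-647) − (-0.512573)(0.995094)(260) + (0.858643)(-29) = 140.53 m.
1° of latitude spans 110900 m, so Δφ = 140.53 / 110900 × 3600 = 4.562″.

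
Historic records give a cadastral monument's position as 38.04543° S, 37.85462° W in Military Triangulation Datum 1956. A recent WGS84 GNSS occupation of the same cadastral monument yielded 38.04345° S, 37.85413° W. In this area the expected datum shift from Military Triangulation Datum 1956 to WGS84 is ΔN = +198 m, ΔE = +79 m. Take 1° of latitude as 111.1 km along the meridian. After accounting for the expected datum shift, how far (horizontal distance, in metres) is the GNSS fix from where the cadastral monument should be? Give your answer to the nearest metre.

Observed coordinate differences: Δφ = +0.00198°, Δλ = +0.00049°.
Converting to metres (1° lat = 111100 m, cos φ = 0.787522): observed ΔN = 220.0 m, observed ΔE = 42.9 m.
Subtracting the expected shift leaves a residual of 220.0 − (198) = 22.0 m north and 42.9 − (79) = -36.1 m east.
Residual distance = √(22.0² + (-36.1)²) = 42.3 m.

42 m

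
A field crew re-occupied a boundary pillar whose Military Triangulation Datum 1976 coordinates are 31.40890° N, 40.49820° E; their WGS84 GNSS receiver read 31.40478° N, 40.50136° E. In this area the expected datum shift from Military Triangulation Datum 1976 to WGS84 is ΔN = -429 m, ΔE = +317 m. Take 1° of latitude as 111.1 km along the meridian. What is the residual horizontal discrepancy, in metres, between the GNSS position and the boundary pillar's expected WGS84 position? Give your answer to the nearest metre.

34 m

Observed coordinate differences: Δφ = -0.00412°, Δλ = +0.00316°.
Converting to metres (1° lat = 111100 m, cos φ = 0.853470): observed ΔN = -457.7 m, observed ΔE = 299.6 m.
Subtracting the expected shift leaves a residual of -457.7 − (-429) = -28.7 m north and 299.6 − (317) = -17.4 m east.
Residual distance = √((-28.7)² + (-17.4)²) = 33.6 m.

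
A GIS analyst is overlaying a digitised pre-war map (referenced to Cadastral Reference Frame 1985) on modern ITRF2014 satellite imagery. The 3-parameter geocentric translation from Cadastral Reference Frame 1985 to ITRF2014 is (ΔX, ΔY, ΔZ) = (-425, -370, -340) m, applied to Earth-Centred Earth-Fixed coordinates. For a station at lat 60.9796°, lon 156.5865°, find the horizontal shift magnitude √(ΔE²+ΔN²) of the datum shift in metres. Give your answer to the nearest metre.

At φ = 60.9796°, λ = 156.5865°: sin φ = 0.874447, cos φ = 0.485121, sin λ = 0.397364, cos λ = -0.917661.
ΔE = −sin λ·ΔX + cos λ·ΔY = −(0.397364)·(-425) + (-0.917661)·(-370) = 508.41 m.
ΔN = −sin φ cos λ·ΔX − sin φ sin λ·ΔY + cos φ·ΔZ = −(0.874447)(-0.917661)(-425) − (0.874447)(0.397364)(-370) + (0.485121)(-340) = -377.42 m.
Horizontal magnitude = √(ΔE² + ΔN²) = √(508.41² + (-377.42)²) = 633.19 m.

633 m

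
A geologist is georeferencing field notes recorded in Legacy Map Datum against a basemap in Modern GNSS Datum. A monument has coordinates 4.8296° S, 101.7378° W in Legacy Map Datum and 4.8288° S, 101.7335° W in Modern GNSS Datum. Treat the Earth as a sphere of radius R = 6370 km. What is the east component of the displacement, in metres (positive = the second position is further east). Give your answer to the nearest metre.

ΔE = 476 m

Δφ = -4.8288° − -4.8296° = +0.0008°; Δλ = -101.7335° − -101.7378° = +0.0043°.
1° along a meridian = πR/180 = 111177 m.
ΔN = Δφ × 111177 = 88.9 m; ΔE = Δλ × 111177 × cos(-4.8296°) = +0.0043 × 111177 × 0.996449 = 476.4 m.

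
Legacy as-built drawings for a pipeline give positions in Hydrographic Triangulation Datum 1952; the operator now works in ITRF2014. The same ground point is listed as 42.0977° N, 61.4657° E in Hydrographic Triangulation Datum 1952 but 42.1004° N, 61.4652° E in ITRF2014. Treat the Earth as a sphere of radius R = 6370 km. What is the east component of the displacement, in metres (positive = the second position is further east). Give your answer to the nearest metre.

Δφ = 42.1004° − 42.0977° = +0.0027°; Δλ = 61.4652° − 61.4657° = -0.0005°.
1° along a meridian = πR/180 = 111177 m.
ΔN = Δφ × 111177 = 300.2 m; ΔE = Δλ × 111177 × cos(42.0977°) = -0.0005 × 111177 × 0.742003 = -41.2 m.

ΔE = -41 m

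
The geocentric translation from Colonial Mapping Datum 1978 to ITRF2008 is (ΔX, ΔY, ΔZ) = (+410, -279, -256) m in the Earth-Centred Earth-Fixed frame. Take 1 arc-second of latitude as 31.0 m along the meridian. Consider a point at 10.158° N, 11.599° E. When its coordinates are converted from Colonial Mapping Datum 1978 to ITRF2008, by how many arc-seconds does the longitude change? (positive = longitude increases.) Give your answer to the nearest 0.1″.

Δλ = -11.7″

sin φ = 0.176363, cos φ = 0.984325, sin λ = 0.201061, cos λ = 0.979579.
East component: ΔE = −sin λ·ΔX + cos λ·ΔY = −(0.201061)(410) + (0.979579)(-279) = -355.74 m.
1° of latitude spans 3600 × 31.00 = 111600 m; at latitude φ, 1° of longitude spans that × cos φ = 109850.7 m, so Δλ = -355.74 / 109850.7 × 3600 = -11.658″.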